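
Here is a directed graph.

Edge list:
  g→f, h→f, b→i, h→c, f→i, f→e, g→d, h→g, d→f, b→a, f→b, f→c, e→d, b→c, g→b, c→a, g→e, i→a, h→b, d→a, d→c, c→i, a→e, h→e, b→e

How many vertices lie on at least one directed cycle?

7

A vertex is on a directed cycle iff it belongs to a strongly connected component of size ≥ 2 (or has a self-loop).
The vertices on cycles are {a, b, c, d, e, f, i} — 7 in total.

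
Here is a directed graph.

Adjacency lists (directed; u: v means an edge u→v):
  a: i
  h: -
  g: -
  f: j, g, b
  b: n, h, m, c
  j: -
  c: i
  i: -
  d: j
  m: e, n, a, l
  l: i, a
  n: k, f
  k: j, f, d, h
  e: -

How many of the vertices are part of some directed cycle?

5

A vertex is on a directed cycle iff it belongs to a strongly connected component of size ≥ 2 (or has a self-loop).
The vertices on cycles are {b, f, k, m, n} — 5 in total.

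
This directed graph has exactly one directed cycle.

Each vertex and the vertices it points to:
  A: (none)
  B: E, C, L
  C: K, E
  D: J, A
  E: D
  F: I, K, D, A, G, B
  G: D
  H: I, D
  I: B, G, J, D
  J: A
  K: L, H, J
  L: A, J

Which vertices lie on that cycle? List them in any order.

B, C, H, I, K

DFS with gray/black marking from I:
I gray
  B gray
    E gray
      D gray
        J gray
          A gray
          A black
        J black
        D→A: A black — skip
      D black
    E black
    C gray
      K gray
        L gray
          L→A: A black — skip
          L→J: J black — skip
        L black
        H gray
          H→I: I is gray → back edge
Back edge closes the cycle I → B → C → K → H → I; its vertices are {B, C, H, I, K}.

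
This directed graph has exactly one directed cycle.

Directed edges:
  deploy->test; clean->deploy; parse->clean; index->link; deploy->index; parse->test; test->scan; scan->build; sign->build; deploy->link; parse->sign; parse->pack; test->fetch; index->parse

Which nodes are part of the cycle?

clean, index, parse, deploy

DFS with gray/black marking from parse:
parse gray
  clean gray
    deploy gray
      index gray
        link gray
        link black
        index→parse: parse is gray → back edge
Back edge closes the cycle parse → clean → deploy → index → parse; its vertices are {clean, index, parse, deploy}.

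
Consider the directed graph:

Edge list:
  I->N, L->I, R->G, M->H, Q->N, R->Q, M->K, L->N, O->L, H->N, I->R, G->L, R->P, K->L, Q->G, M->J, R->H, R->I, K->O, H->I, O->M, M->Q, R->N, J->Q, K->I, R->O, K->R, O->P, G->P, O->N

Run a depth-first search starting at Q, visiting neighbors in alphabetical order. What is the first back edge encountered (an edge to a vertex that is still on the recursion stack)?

R->G

DFS from Q (visiting neighbors in alphabetical order); mark gray on enter, black on exit:
Q gray
  G gray
    L gray
      I gray
        N gray
        N black
        R gray
          R→G: G is gray → back edge
First back edge: R → G.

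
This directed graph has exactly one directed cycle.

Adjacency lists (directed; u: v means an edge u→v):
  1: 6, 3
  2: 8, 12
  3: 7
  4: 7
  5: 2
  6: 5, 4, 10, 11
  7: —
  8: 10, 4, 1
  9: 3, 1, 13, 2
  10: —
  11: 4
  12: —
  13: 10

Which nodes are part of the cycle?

1, 2, 5, 6, 8

DFS with gray/black marking from 1:
1 gray
  6 gray
    5 gray
      2 gray
        8 gray
          10 gray
          10 black
          4 gray
            7 gray
            7 black
          4 black
          8→1: 1 is gray → back edge
Back edge closes the cycle 1 → 6 → 5 → 2 → 8 → 1; its vertices are {1, 2, 5, 6, 8}.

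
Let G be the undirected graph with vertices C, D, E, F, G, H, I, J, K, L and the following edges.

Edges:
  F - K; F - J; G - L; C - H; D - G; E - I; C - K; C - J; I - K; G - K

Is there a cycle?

DFS, tracking each vertex's parent; an edge to a visited non-parent vertex closes a cycle.
Start from C:
visit C (parent –)
  visit K (parent C)
    visit G (parent K)
      visit D (parent G)
        D–G: parent, skip
      G–K: parent, skip
      visit L (parent G)
        L–G: parent, skip
    K–C: parent, skip
    visit F (parent K)
      F–K: parent, skip
      visit J (parent F)
        J–F: parent, skip
        J–C: C visited and ≠ parent → cycle
Cycle: C – K – F – J – C.

Yes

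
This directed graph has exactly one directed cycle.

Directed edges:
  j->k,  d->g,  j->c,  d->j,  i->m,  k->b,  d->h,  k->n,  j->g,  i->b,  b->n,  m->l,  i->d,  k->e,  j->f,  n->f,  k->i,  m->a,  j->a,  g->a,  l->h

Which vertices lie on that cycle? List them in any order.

DFS with gray/black marking from k:
k gray
  n gray
    f gray
    f black
  n black
  e gray
  e black
  b gray
    b→n: n black — skip
  b black
  i gray
    d gray
      j gray
        c gray
        c black
        a gray
        a black
        j→f: f black — skip
        g gray
          g→a: a black — skip
        g black
        j→k: k is gray → back edge
Back edge closes the cycle k → i → d → j → k; its vertices are {d, i, j, k}.

d, i, j, k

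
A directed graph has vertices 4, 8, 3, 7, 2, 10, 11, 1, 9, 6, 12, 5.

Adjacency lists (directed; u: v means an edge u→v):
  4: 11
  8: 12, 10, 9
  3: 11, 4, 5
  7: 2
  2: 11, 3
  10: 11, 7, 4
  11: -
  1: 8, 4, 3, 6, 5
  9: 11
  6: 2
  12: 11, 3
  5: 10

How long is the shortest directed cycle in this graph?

For each vertex v, BFS finds the shortest path from v back to v.
The shortest such closed walk is 5 → 10 → 7 → 2 → 3 → 5, length 5.

5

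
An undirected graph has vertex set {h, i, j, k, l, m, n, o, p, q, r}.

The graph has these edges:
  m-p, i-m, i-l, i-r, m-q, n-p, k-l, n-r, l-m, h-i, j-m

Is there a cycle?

DFS, tracking each vertex's parent; an edge to a visited non-parent vertex closes a cycle.
Start from i:
visit i (parent –)
  visit l (parent i)
    visit k (parent l)
      k–l: parent, skip
    visit m (parent l)
      visit j (parent m)
        j–m: parent, skip
      m–i: i visited and ≠ parent → cycle
Cycle: i – l – m – i.

Yes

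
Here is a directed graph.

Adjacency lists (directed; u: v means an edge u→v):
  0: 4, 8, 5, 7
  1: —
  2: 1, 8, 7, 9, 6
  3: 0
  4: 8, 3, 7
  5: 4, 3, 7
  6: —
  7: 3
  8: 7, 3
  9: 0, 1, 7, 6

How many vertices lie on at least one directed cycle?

6

A vertex is on a directed cycle iff it belongs to a strongly connected component of size ≥ 2 (or has a self-loop).
The vertices on cycles are {0, 3, 4, 5, 7, 8} — 6 in total.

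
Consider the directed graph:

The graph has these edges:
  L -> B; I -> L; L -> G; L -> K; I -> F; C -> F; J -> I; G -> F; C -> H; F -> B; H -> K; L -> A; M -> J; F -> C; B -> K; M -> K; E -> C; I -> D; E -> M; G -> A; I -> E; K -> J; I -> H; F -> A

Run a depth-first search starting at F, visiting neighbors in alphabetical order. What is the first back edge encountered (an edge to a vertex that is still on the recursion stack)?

DFS from F (visiting neighbors in alphabetical order); mark gray on enter, black on exit:
F gray
  A gray
  A black
  B gray
    K gray
      J gray
        I gray
          D gray
          D black
          E gray
            C gray
              C→F: F is gray → back edge
First back edge: C → F.

C→F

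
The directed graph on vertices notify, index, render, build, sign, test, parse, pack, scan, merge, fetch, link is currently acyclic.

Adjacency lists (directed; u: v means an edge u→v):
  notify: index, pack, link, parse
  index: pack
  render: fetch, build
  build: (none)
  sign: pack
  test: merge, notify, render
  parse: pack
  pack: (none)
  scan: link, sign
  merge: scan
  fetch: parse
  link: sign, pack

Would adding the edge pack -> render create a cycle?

Adding pack→render creates a cycle iff render can already reach pack.
Path from render: render → fetch → parse → pack.
So render → … → pack → render is a cycle.

Yes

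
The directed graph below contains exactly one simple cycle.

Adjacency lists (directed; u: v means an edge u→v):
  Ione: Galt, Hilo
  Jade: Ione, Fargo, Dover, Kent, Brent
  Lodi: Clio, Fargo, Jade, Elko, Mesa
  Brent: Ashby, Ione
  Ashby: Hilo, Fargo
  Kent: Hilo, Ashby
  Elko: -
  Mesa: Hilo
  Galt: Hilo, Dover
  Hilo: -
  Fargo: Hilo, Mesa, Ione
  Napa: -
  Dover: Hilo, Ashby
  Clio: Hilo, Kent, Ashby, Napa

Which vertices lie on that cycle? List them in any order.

DFS with gray/black marking from Fargo:
Fargo gray
  Hilo gray
  Hilo black
  Mesa gray
    Mesa→Hilo: Hilo black — skip
  Mesa black
  Ione gray
    Galt gray
      Galt→Hilo: Hilo black — skip
      Dover gray
        Dover→Hilo: Hilo black — skip
        Ashby gray
          Ashby→Hilo: Hilo black — skip
          Ashby→Fargo: Fargo is gray → back edge
Back edge closes the cycle Fargo → Ione → Galt → Dover → Ashby → Fargo; its vertices are {Galt, Ione, Ashby, Dover, Fargo}.

Galt, Ione, Ashby, Dover, Fargo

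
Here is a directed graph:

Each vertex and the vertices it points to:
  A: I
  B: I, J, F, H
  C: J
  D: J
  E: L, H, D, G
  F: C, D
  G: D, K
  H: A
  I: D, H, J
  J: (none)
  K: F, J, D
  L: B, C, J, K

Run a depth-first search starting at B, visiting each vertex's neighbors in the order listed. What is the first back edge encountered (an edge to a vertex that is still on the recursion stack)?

DFS from B (visiting each vertex's neighbors in the order listed); mark gray on enter, black on exit:
B gray
  I gray
    D gray
      J gray
      J black
    D black
    H gray
      A gray
        A→I: I is gray → back edge
First back edge: A → I.

A→I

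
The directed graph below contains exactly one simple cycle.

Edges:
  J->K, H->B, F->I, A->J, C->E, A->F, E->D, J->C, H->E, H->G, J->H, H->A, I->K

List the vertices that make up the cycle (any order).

DFS with gray/black marking from A:
A gray
  F gray
    I gray
      K gray
      K black
    I black
  F black
  J gray
    H gray
      G gray
      G black
      E gray
        D gray
        D black
      E black
      H→A: A is gray → back edge
Back edge closes the cycle A → J → H → A; its vertices are {A, H, J}.

A, H, J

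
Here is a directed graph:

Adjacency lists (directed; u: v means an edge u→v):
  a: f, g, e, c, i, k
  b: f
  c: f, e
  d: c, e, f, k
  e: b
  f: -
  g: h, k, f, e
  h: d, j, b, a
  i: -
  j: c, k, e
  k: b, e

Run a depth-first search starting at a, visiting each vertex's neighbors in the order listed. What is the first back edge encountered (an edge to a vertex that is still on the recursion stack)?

h→a

DFS from a (visiting each vertex's neighbors in the order listed); mark gray on enter, black on exit:
a gray
  f gray
  f black
  g gray
    h gray
      d gray
        c gray
          c→f: f black — skip
          e gray
            b gray
              b→f: f black — skip
            b black
          e black
        c black
        d→e: e black — skip
        d→f: f black — skip
        k gray
          k→b: b black — skip
          k→e: e black — skip
        k black
      d black
      j gray
        j→c: c black — skip
        j→k: k black — skip
        j→e: e black — skip
      j black
      h→b: b black — skip
      h→a: a is gray → back edge
First back edge: h → a.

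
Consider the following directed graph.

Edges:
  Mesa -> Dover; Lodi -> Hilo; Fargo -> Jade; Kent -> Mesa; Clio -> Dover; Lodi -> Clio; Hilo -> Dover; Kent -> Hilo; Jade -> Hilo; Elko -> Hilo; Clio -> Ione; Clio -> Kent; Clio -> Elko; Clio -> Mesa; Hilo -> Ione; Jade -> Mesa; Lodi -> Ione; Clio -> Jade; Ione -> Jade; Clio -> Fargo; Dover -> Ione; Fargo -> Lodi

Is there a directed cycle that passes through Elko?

Elko lies on a cycle iff there is a path from Elko back to itself.
Exploring from Elko, it never reaches itself; equivalently, its strongly connected component is a singleton.

No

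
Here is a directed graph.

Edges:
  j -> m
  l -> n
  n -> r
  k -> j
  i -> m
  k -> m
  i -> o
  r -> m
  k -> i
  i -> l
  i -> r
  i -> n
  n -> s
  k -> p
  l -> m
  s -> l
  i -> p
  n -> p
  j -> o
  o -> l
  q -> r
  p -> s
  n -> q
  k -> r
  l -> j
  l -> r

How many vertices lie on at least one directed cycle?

6

A vertex is on a directed cycle iff it belongs to a strongly connected component of size ≥ 2 (or has a self-loop).
The vertices on cycles are {j, l, n, o, p, s} — 6 in total.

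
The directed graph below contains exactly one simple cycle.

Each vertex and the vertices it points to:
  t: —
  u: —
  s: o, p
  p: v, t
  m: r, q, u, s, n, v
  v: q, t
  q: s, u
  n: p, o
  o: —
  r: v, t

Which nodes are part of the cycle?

p, q, s, v

DFS with gray/black marking from q:
q gray
  s gray
    o gray
    o black
    p gray
      v gray
        v→q: q is gray → back edge
Back edge closes the cycle q → s → p → v → q; its vertices are {p, q, s, v}.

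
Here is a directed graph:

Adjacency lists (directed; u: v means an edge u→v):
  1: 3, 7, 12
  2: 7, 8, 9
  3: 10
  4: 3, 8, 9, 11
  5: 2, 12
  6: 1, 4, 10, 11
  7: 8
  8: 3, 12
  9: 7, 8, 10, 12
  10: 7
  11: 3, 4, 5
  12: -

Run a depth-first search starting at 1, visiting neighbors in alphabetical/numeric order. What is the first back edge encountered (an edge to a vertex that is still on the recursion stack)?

8->3

DFS from 1 (visiting neighbors in alphabetical/numeric order); mark gray on enter, black on exit:
1 gray
  3 gray
    10 gray
      7 gray
        8 gray
          8→3: 3 is gray → back edge
First back edge: 8 → 3.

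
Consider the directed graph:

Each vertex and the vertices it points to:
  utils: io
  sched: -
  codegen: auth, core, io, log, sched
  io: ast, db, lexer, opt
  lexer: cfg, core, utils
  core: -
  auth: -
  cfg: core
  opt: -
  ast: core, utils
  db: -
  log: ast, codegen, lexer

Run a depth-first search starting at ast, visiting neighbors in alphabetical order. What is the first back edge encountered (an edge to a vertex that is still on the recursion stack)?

io→ast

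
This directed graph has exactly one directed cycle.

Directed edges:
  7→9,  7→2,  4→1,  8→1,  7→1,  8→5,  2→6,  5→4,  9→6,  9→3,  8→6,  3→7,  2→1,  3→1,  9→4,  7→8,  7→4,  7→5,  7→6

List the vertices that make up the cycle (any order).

3, 7, 9

DFS with gray/black marking from 9:
9 gray
  3 gray
    7 gray
      2 gray
        6 gray
        6 black
        1 gray
        1 black
      2 black
      8 gray
        5 gray
          4 gray
            4→1: 1 black — skip
          4 black
        5 black
        8→6: 6 black — skip
        8→1: 1 black — skip
      8 black
      7→6: 6 black — skip
      7→5: 5 black — skip
      7→4: 4 black — skip
      7→9: 9 is gray → back edge
Back edge closes the cycle 9 → 3 → 7 → 9; its vertices are {3, 7, 9}.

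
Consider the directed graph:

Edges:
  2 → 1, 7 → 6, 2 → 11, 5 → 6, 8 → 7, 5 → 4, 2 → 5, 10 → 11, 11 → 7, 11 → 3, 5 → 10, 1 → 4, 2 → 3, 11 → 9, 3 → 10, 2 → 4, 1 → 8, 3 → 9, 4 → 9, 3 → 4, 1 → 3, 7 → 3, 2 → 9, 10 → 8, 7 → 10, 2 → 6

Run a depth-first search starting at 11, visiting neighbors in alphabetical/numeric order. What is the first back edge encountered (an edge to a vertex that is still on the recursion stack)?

DFS from 11 (visiting neighbors in alphabetical/numeric order); mark gray on enter, black on exit:
11 gray
  3 gray
    4 gray
      9 gray
      9 black
    4 black
    3→9: 9 black — skip
    10 gray
      8 gray
        7 gray
          7→3: 3 is gray → back edge
First back edge: 7 → 3.

7→3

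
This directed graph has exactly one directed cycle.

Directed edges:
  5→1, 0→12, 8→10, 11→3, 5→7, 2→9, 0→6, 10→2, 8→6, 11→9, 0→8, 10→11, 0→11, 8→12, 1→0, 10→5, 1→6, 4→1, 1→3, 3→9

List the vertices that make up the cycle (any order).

0, 1, 5, 8, 10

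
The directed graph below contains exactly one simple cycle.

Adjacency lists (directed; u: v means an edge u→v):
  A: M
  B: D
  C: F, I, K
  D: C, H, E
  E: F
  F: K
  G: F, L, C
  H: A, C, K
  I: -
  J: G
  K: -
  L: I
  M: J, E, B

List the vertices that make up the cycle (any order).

DFS with gray/black marking from M:
M gray
  J gray
    G gray
      F gray
        K gray
        K black
      F black
      L gray
        I gray
        I black
      L black
      C gray
        C→F: F black — skip
        C→I: I black — skip
        C→K: K black — skip
      C black
    G black
  J black
  E gray
    E→F: F black — skip
  E black
  B gray
    D gray
      D→C: C black — skip
      H gray
        A gray
          A→M: M is gray → back edge
Back edge closes the cycle M → B → D → H → A → M; its vertices are {A, B, D, H, M}.

A, B, D, H, M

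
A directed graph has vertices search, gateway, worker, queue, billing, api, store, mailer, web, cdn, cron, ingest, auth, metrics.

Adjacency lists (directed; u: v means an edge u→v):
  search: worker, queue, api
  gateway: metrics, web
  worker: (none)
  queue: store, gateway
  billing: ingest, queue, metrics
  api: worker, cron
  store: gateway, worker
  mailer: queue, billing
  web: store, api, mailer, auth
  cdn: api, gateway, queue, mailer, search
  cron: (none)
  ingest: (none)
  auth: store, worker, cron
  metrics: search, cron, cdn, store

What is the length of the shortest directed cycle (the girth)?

For each vertex v, BFS finds the shortest path from v back to v.
The shortest such closed walk is cdn → gateway → metrics → cdn, length 3.

3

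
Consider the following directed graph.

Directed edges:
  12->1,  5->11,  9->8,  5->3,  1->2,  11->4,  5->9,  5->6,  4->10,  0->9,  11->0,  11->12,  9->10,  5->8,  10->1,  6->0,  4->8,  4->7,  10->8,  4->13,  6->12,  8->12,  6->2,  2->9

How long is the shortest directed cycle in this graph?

For each vertex v, BFS finds the shortest path from v back to v.
The shortest such closed walk is 2 → 9 → 10 → 1 → 2, length 4.

4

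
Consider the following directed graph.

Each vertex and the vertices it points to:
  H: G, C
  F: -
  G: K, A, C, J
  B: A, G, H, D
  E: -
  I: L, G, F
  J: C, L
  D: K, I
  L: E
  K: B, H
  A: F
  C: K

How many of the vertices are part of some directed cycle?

A vertex is on a directed cycle iff it belongs to a strongly connected component of size ≥ 2 (or has a self-loop).
The vertices on cycles are {B, C, D, G, H, I, J, K} — 8 in total.

8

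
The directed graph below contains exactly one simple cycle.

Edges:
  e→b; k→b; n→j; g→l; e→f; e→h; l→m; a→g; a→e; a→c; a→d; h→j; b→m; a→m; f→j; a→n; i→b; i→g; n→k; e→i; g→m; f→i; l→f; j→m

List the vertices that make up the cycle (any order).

DFS with gray/black marking from g:
g gray
  l gray
    m gray
    m black
    f gray
      i gray
        b gray
          b→m: m black — skip
        b black
        i→g: g is gray → back edge
Back edge closes the cycle g → l → f → i → g; its vertices are {f, g, i, l}.

f, g, i, l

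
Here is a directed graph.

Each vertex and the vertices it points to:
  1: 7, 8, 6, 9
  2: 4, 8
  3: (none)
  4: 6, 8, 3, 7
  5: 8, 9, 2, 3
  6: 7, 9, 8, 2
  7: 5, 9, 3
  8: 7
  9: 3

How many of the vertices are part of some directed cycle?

6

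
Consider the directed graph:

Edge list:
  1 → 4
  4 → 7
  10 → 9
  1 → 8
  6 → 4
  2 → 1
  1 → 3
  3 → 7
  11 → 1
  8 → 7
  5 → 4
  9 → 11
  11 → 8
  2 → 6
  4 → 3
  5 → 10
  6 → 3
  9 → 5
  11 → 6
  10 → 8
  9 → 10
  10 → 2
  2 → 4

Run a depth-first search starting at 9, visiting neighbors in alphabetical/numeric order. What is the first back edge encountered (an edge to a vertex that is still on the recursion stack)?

10→9

DFS from 9 (visiting neighbors in alphabetical/numeric order); mark gray on enter, black on exit:
9 gray
  5 gray
    4 gray
      3 gray
        7 gray
        7 black
      3 black
      4→7: 7 black — skip
    4 black
    10 gray
      2 gray
        1 gray
          1→3: 3 black — skip
          1→4: 4 black — skip
          8 gray
            8→7: 7 black — skip
          8 black
        1 black
        2→4: 4 black — skip
        6 gray
          6→3: 3 black — skip
          6→4: 4 black — skip
        6 black
      2 black
      10→8: 8 black — skip
      10→9: 9 is gray → back edge
First back edge: 10 → 9.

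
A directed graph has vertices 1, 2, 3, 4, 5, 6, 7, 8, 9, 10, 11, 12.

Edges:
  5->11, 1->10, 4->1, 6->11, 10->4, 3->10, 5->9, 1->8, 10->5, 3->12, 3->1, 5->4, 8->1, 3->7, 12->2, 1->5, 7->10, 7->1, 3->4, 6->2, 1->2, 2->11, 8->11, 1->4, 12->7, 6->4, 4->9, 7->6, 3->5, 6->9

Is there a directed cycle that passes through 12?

No

12 lies on a cycle iff there is a path from 12 back to itself.
Exploring from 12, it never reaches itself; equivalently, its strongly connected component is a singleton.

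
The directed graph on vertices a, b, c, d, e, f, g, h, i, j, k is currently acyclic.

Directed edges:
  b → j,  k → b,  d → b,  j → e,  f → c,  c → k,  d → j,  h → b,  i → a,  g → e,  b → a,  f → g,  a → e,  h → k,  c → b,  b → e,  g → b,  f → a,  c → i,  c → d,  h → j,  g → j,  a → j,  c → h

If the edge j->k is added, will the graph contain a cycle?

Adding j→k creates a cycle iff k can already reach j.
Path from k: k → b → j.
So k → … → j → k is a cycle.

Yes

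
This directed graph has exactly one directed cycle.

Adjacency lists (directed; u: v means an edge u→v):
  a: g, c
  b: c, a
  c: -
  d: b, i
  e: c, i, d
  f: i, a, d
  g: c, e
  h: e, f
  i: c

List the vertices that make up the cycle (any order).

DFS with gray/black marking from e:
e gray
  c gray
  c black
  i gray
    i→c: c black — skip
  i black
  d gray
    b gray
      b→c: c black — skip
      a gray
        g gray
          g→c: c black — skip
          g→e: e is gray → back edge
Back edge closes the cycle e → d → b → a → g → e; its vertices are {a, b, d, e, g}.

a, b, d, e, g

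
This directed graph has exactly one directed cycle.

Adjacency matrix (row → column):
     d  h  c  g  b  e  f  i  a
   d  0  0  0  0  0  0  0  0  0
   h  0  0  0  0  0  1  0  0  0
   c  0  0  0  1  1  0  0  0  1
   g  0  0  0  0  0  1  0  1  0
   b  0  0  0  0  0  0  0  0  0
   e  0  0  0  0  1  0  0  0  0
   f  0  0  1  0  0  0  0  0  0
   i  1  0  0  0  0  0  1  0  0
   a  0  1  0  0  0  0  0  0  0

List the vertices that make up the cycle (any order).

c, f, g, i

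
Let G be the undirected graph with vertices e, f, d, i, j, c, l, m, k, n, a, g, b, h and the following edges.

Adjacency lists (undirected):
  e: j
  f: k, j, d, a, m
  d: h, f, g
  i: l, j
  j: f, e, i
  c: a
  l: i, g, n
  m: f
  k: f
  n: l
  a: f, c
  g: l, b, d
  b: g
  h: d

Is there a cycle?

DFS, tracking each vertex's parent; an edge to a visited non-parent vertex closes a cycle.
Start from f:
visit f (parent –)
  visit k (parent f)
    k–f: parent, skip
  visit j (parent f)
    j–f: parent, skip
    visit e (parent j)
      e–j: parent, skip
    visit i (parent j)
      visit l (parent i)
        l–i: parent, skip
        visit g (parent l)
          g–l: parent, skip
          visit b (parent g)
            b–g: parent, skip
          visit d (parent g)
            visit h (parent d)
              h–d: parent, skip
            d–f: f visited and ≠ parent → cycle
Cycle: f – j – i – l – g – d – f.

Yes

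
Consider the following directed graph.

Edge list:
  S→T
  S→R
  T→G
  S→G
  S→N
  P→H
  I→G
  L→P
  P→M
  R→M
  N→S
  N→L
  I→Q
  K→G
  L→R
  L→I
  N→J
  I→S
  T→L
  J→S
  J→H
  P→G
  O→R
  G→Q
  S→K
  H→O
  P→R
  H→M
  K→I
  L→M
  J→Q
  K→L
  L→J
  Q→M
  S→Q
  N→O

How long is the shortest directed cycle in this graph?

For each vertex v, BFS finds the shortest path from v back to v.
The shortest such closed walk is N → S → N, length 2.

2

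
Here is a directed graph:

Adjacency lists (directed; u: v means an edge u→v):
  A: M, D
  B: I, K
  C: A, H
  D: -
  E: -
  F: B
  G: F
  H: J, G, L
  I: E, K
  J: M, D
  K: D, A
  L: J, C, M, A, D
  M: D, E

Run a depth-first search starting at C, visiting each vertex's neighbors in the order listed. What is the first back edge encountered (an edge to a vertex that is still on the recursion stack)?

DFS from C (visiting each vertex's neighbors in the order listed); mark gray on enter, black on exit:
C gray
  A gray
    M gray
      D gray
      D black
      E gray
      E black
    M black
    A→D: D black — skip
  A black
  H gray
    J gray
      J→M: M black — skip
      J→D: D black — skip
    J black
    G gray
      F gray
        B gray
          I gray
            I→E: E black — skip
            K gray
              K→D: D black — skip
              K→A: A black — skip
            K black
          I black
          B→K: K black — skip
        B black
      F black
    G black
    L gray
      L→J: J black — skip
      L→C: C is gray → back edge
First back edge: L → C.

L->C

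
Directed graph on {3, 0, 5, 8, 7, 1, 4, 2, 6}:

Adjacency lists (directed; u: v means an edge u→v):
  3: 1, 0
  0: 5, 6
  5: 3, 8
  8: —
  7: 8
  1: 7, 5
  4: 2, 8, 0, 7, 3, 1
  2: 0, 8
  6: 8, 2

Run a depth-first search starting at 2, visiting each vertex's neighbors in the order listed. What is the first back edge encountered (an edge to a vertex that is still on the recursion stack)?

1→5

DFS from 2 (visiting each vertex's neighbors in the order listed); mark gray on enter, black on exit:
2 gray
  0 gray
    5 gray
      3 gray
        1 gray
          7 gray
            8 gray
            8 black
          7 black
          1→5: 5 is gray → back edge
First back edge: 1 → 5.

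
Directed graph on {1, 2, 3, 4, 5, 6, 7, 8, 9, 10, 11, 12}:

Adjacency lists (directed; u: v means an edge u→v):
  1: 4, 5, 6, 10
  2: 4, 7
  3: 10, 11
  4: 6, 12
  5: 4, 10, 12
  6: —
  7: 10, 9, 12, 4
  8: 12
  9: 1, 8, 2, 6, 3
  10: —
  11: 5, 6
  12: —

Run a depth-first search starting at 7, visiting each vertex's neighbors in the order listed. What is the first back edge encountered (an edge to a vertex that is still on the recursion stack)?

DFS from 7 (visiting each vertex's neighbors in the order listed); mark gray on enter, black on exit:
7 gray
  10 gray
  10 black
  9 gray
    1 gray
      4 gray
        6 gray
        6 black
        12 gray
        12 black
      4 black
      5 gray
        5→4: 4 black — skip
        5→10: 10 black — skip
        5→12: 12 black — skip
      5 black
      1→6: 6 black — skip
      1→10: 10 black — skip
    1 black
    8 gray
      8→12: 12 black — skip
    8 black
    2 gray
      2→4: 4 black — skip
      2→7: 7 is gray → back edge
First back edge: 2 → 7.

2->7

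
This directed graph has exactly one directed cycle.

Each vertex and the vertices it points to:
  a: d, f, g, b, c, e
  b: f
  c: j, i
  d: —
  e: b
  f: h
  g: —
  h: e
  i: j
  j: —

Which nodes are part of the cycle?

b, e, f, h

DFS with gray/black marking from f:
f gray
  h gray
    e gray
      b gray
        b→f: f is gray → back edge
Back edge closes the cycle f → h → e → b → f; its vertices are {b, e, f, h}.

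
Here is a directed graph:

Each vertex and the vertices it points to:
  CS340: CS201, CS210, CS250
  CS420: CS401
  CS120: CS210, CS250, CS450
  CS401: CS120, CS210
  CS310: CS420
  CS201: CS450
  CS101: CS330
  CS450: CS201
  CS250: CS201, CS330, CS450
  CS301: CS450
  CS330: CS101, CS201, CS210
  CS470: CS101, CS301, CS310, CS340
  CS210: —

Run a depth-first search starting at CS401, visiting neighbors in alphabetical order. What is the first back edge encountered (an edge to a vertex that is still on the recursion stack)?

CS450->CS201

DFS from CS401 (visiting neighbors in alphabetical order); mark gray on enter, black on exit:
CS401 gray
  CS120 gray
    CS210 gray
    CS210 black
    CS250 gray
      CS201 gray
        CS450 gray
          CS450→CS201: CS201 is gray → back edge
First back edge: CS450 → CS201.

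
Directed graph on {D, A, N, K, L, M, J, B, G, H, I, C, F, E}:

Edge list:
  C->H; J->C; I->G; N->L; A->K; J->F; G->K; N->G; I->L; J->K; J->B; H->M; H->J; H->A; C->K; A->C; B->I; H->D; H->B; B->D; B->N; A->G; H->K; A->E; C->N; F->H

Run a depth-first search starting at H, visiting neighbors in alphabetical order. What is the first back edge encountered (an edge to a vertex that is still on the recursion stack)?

C→H

DFS from H (visiting neighbors in alphabetical order); mark gray on enter, black on exit:
H gray
  A gray
    C gray
      C→H: H is gray → back edge
First back edge: C → H.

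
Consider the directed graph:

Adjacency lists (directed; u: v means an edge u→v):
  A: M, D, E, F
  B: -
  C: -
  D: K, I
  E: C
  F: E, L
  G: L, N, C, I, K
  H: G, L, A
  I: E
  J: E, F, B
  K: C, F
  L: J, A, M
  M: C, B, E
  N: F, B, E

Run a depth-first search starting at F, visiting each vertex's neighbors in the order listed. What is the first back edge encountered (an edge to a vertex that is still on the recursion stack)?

J->F

DFS from F (visiting each vertex's neighbors in the order listed); mark gray on enter, black on exit:
F gray
  E gray
    C gray
    C black
  E black
  L gray
    J gray
      J→E: E black — skip
      J→F: F is gray → back edge
First back edge: J → F.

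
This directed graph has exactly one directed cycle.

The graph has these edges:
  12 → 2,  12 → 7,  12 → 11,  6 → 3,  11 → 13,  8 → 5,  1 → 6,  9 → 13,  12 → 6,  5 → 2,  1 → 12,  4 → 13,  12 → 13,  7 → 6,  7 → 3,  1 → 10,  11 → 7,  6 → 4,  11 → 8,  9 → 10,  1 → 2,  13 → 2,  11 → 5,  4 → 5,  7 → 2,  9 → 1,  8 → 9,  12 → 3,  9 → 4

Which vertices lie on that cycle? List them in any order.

DFS with gray/black marking from 1:
1 gray
  6 gray
    3 gray
    3 black
    4 gray
      13 gray
        2 gray
        2 black
      13 black
      5 gray
        5→2: 2 black — skip
      5 black
    4 black
  6 black
  12 gray
    12→13: 13 black — skip
    12→6: 6 black — skip
    12→3: 3 black — skip
    11 gray
      11→5: 5 black — skip
      7 gray
        7→2: 2 black — skip
        7→3: 3 black — skip
        7→6: 6 black — skip
      7 black
      8 gray
        8→5: 5 black — skip
        9 gray
          10 gray
          10 black
          9→13: 13 black — skip
          9→4: 4 black — skip
          9→1: 1 is gray → back edge
Back edge closes the cycle 1 → 12 → 11 → 8 → 9 → 1; its vertices are {1, 8, 9, 11, 12}.

1, 8, 9, 11, 12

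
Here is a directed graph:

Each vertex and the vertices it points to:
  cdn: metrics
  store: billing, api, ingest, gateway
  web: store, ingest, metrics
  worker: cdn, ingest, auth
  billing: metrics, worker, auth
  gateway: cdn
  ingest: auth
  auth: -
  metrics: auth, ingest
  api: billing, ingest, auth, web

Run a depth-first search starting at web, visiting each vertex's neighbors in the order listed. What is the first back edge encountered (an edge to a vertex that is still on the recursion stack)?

api->web

DFS from web (visiting each vertex's neighbors in the order listed); mark gray on enter, black on exit:
web gray
  store gray
    billing gray
      metrics gray
        auth gray
        auth black
        ingest gray
          ingest→auth: auth black — skip
        ingest black
      metrics black
      worker gray
        cdn gray
          cdn→metrics: metrics black — skip
        cdn black
        worker→ingest: ingest black — skip
        worker→auth: auth black — skip
      worker black
      billing→auth: auth black — skip
    billing black
    api gray
      api→billing: billing black — skip
      api→ingest: ingest black — skip
      api→auth: auth black — skip
      api→web: web is gray → back edge
First back edge: api → web.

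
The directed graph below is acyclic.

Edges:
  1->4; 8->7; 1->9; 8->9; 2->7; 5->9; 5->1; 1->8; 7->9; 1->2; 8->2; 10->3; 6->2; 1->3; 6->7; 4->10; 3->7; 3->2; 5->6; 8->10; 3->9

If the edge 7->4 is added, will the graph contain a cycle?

Yes

Adding 7→4 creates a cycle iff 4 can already reach 7.
Path from 4: 4 → 10 → 3 → 7.
So 4 → … → 7 → 4 is a cycle.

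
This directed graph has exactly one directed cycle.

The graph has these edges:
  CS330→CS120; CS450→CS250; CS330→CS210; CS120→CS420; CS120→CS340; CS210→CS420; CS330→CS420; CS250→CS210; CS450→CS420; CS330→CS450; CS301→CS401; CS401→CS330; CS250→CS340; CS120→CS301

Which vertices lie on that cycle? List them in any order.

CS120, CS301, CS330, CS401

DFS with gray/black marking from CS330:
CS330 gray
  CS120 gray
    CS301 gray
      CS401 gray
        CS401→CS330: CS330 is gray → back edge
Back edge closes the cycle CS330 → CS120 → CS301 → CS401 → CS330; its vertices are {CS120, CS301, CS330, CS401}.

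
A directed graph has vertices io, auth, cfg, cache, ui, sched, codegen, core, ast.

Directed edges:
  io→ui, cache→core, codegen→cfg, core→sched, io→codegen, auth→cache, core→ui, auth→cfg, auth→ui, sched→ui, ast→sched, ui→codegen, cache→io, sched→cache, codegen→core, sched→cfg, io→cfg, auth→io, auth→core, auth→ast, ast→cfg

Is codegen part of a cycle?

Yes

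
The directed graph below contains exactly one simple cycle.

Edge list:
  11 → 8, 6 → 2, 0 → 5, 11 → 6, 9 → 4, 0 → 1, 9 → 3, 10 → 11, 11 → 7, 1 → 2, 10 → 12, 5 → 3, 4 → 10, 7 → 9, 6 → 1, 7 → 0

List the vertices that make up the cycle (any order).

4, 7, 9, 10, 11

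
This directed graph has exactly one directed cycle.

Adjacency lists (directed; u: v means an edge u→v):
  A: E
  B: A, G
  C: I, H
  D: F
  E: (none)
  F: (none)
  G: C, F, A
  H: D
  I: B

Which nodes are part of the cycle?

B, C, G, I

DFS with gray/black marking from C:
C gray
  I gray
    B gray
      A gray
        E gray
        E black
      A black
      G gray
        G→C: C is gray → back edge
Back edge closes the cycle C → I → B → G → C; its vertices are {B, C, G, I}.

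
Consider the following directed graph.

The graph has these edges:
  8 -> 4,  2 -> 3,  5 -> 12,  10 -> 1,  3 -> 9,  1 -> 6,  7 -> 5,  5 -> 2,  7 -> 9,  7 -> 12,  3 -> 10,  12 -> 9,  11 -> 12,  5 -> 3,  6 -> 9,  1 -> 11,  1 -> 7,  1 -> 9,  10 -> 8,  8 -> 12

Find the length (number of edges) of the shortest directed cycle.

5

For each vertex v, BFS finds the shortest path from v back to v.
The shortest such closed walk is 5 → 3 → 10 → 1 → 7 → 5, length 5.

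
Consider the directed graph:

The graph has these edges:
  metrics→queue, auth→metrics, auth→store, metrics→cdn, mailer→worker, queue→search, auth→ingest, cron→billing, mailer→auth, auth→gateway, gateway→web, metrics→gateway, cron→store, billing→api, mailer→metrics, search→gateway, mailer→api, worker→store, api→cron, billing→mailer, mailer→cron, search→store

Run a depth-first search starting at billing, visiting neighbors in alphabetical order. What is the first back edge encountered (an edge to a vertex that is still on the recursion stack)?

cron→billing

DFS from billing (visiting neighbors in alphabetical order); mark gray on enter, black on exit:
billing gray
  api gray
    cron gray
      cron→billing: billing is gray → back edge
First back edge: cron → billing.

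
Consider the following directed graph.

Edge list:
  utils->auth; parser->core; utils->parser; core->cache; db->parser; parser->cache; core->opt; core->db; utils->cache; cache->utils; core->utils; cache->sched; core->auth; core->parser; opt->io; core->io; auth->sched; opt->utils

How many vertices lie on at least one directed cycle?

6

A vertex is on a directed cycle iff it belongs to a strongly connected component of size ≥ 2 (or has a self-loop).
The vertices on cycles are {db, opt, core, cache, utils, parser} — 6 in total.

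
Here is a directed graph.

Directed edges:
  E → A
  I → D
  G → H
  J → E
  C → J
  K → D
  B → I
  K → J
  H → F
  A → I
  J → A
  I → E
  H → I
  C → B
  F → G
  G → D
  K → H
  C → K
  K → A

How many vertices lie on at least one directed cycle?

A vertex is on a directed cycle iff it belongs to a strongly connected component of size ≥ 2 (or has a self-loop).
The vertices on cycles are {A, E, F, G, H, I} — 6 in total.

6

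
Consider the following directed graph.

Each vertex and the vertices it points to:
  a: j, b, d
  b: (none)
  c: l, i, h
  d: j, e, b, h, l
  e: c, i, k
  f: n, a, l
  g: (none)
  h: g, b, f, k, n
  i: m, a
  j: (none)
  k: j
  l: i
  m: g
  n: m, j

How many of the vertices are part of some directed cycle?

8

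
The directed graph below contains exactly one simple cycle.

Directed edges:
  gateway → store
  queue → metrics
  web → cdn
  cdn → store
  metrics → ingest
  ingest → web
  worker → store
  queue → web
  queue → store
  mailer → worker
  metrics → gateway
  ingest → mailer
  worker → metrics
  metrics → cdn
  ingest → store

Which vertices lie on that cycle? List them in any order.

DFS with gray/black marking from metrics:
metrics gray
  ingest gray
    mailer gray
      worker gray
        worker→metrics: metrics is gray → back edge
Back edge closes the cycle metrics → ingest → mailer → worker → metrics; its vertices are {ingest, mailer, worker, metrics}.

ingest, mailer, worker, metrics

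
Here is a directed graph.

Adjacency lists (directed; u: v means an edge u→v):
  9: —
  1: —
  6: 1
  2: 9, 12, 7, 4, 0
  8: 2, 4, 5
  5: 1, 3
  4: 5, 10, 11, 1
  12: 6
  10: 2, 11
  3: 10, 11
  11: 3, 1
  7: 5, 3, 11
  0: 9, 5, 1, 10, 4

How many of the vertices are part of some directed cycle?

8

A vertex is on a directed cycle iff it belongs to a strongly connected component of size ≥ 2 (or has a self-loop).
The vertices on cycles are {0, 2, 3, 4, 5, 7, 10, 11} — 8 in total.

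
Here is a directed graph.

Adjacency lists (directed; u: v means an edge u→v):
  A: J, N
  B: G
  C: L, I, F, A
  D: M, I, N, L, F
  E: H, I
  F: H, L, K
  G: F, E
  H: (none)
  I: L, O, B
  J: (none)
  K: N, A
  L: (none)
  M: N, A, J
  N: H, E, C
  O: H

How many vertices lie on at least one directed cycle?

A vertex is on a directed cycle iff it belongs to a strongly connected component of size ≥ 2 (or has a self-loop).
The vertices on cycles are {A, B, C, E, F, G, I, K, N} — 9 in total.

9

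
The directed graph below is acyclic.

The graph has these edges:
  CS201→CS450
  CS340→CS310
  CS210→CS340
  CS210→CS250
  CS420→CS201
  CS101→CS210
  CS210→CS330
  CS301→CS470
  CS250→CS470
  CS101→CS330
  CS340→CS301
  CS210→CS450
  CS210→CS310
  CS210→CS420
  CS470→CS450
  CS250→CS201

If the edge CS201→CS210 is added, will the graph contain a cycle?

Yes

Adding CS201→CS210 creates a cycle iff CS210 can already reach CS201.
Path from CS210: CS210 → CS250 → CS201.
So CS210 → … → CS201 → CS210 is a cycle.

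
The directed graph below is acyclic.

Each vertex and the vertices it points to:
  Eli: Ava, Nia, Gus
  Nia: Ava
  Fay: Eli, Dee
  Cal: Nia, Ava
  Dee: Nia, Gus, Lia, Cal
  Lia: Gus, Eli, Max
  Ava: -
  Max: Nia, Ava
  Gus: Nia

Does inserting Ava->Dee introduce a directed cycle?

Yes

Adding Ava→Dee creates a cycle iff Dee can already reach Ava.
Path from Dee: Dee → Cal → Ava.
So Dee → … → Ava → Dee is a cycle.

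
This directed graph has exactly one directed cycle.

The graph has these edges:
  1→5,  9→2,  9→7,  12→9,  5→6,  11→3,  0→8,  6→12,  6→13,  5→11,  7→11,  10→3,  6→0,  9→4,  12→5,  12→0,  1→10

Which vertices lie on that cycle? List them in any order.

DFS with gray/black marking from 5:
5 gray
  6 gray
    13 gray
    13 black
    0 gray
      8 gray
      8 black
    0 black
    12 gray
      9 gray
        4 gray
        4 black
        7 gray
          11 gray
            3 gray
            3 black
          11 black
        7 black
        2 gray
        2 black
      9 black
      12→5: 5 is gray → back edge
Back edge closes the cycle 5 → 6 → 12 → 5; its vertices are {5, 6, 12}.

5, 6, 12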